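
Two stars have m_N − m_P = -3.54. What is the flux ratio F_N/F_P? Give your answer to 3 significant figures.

F_N/F_P = 10^(−(m_N − m_P)/2.5) = 10^(3.54/2.5) = 10^1.416 = 26.06.

26.1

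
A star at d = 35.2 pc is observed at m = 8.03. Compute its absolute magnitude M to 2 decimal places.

M = m − 5 log₁₀(d/10 pc) = 8.03 − 5 log₁₀(35.2/10)
  = 8.03 − 5 × 0.547 = 8.03 − 2.73 = 5.30.

5.30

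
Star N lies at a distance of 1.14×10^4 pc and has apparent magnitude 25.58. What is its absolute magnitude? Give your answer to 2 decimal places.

10.30

M = m − 5 log₁₀(d/10 pc) = 25.58 − 5 log₁₀(1.14×10^4/10)
  = 25.58 − 5 × 3.057 = 25.58 − 15.28 = 10.30.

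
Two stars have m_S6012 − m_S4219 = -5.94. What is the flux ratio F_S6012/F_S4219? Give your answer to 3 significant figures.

238

F_S6012/F_S4219 = 10^(−(m_S6012 − m_S4219)/2.5) = 10^(5.94/2.5) = 10^2.376 = 237.7.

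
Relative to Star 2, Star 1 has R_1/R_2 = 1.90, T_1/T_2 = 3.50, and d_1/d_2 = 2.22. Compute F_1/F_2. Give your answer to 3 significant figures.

110

L_1/L_2 = (R_1/R_2)²(T_1/T_2)⁴ = (1.90)² × (3.50)⁴ = 541.7.
F_1/F_2 = (L_1/L_2)/(d_1/d_2)² = 541.7 / (2.22)² = 109.9.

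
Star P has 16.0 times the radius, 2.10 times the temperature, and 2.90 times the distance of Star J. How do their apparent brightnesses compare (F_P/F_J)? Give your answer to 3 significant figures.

L_P/L_J = (R_P/R_J)²(T_P/T_J)⁴ = (16.0)² × (2.10)⁴ = 4979.
F_P/F_J = (L_P/L_J)/(d_P/d_J)² = 4979 / (2.90)² = 592.0.

592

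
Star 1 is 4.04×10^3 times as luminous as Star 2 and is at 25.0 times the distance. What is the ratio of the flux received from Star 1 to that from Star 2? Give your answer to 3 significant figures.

6.46

F = L/(4πd²), so F_1/F_2 = (L_1/L_2) / (d_1/d_2)²
= 4.04×10^3 / (25.0)² = 4.04×10^3 / 625.0 = 6.464.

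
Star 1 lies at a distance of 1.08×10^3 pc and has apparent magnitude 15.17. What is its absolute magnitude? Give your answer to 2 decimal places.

5.00

M = m − 5 log₁₀(d/10 pc) = 15.17 − 5 log₁₀(1.08×10^3/10)
  = 15.17 − 5 × 2.033 = 15.17 − 10.17 = 5.00.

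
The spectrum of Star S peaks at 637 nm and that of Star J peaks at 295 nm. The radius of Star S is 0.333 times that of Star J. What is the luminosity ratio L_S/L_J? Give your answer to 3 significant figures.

0.00510

Wien's law gives T ∝ 1/λ_max, so T_S/T_J = λ_J/λ_S = 295/637 = 0.4631.
Then L ∝ R²T⁴ gives L_S/L_J = (0.333)² × (0.4631)⁴ = 0.1109 × 0.04600 = 0.005101.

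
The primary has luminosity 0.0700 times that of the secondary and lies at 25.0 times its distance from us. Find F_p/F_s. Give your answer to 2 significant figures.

1.1×10^-4

F = L/(4πd²), so F_p/F_s = (L_p/L_s) / (d_p/d_s)²
= 0.0700 / (25.0)² = 0.0700 / 625.0 = 1.120×10^-4.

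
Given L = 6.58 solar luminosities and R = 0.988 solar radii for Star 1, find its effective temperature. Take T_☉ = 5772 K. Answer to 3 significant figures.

9.30×10^3 K

T/T_☉ = (L/L_☉)^(1/4) / (R/R_☉)^(1/2)
T = 5772 × (6.58)^(1/4) / √(0.988) = 5772 × 1.602 / 0.9940 = 9300 K.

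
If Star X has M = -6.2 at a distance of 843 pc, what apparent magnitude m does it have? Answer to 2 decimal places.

m = M + 5 log₁₀(d/10 pc) = -6.2 + 5 log₁₀(843/10)
  = -6.2 + 5 × 1.926 = -6.2 + 9.63 = 3.43.

3.43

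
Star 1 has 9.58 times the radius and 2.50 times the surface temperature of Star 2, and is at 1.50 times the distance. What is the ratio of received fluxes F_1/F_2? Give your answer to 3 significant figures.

L_1/L_2 = (R_1/R_2)²(T_1/T_2)⁴ = (9.58)² × (2.50)⁴ = 3585.
F_1/F_2 = (L_1/L_2)/(d_1/d_2)² = 3585 / (1.50)² = 1593.

1.59×10^3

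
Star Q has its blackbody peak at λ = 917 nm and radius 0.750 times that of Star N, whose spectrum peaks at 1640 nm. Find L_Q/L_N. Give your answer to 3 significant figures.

Wien's law gives T ∝ 1/λ_max, so T_Q/T_N = λ_N/λ_Q = 1640/917 = 1.788.
Then L ∝ R²T⁴ gives L_Q/L_N = (0.750)² × (1.788)⁴ = 0.5625 × 10.23 = 5.755.

5.75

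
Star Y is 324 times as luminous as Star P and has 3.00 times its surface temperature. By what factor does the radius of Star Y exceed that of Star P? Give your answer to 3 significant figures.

L ∝ R²T⁴ gives R ∝ √L / T², so
R_Y/R_P = √(324) / (3.00)² = 18.00 / 9.000 = 2.000.

2.00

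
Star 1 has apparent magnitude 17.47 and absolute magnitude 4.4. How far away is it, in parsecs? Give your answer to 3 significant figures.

m − M = 5 log₁₀(d/10 pc)
17.47 − (4.4) = 13.07 = 5 log₁₀(d/10)
d = 10 × 10^(13.07/5) = 10 × 10^2.614 = 4111 pc.

4.11×10^3 pc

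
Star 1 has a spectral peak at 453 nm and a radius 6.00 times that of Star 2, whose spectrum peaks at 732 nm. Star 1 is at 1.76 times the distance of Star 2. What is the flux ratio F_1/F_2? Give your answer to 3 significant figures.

Wien's law: T_1/T_2 = λ_2/λ_1 = 732/453 = 1.616.
L_1/L_2 = (R_1/R_2)²(T_1/T_2)⁴ = (6.00)²(1.616)⁴ = 245.4.
F_1/F_2 = (L_1/L_2)/(d_1/d_2)² = 245.4/(1.76)² = 79.24.

79.2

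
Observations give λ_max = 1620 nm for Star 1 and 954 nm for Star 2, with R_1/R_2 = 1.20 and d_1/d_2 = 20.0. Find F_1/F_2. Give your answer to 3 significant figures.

4.33×10^-4

Wien's law: T_1/T_2 = λ_2/λ_1 = 954/1620 = 0.5889.
L_1/L_2 = (R_1/R_2)²(T_1/T_2)⁴ = (1.20)²(0.5889)⁴ = 0.1732.
F_1/F_2 = (L_1/L_2)/(d_1/d_2)² = 0.1732/(20.0)² = 4.329×10^-4.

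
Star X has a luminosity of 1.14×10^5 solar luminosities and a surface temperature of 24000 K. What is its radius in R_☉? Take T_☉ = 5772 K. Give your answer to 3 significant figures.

R/R_☉ = √(L/L_☉) / (T/T_☉)² = √(1.14×10^5) / (4.158)²
       = 337.6 / 17.29 = 19.53.

19.5 R_☉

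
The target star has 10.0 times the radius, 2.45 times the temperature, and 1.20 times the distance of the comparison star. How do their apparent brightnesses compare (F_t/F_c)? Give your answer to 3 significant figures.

L_t/L_c = (R_t/R_c)²(T_t/T_c)⁴ = (10.0)² × (2.45)⁴ = 3603.
F_t/F_c = (L_t/L_c)/(d_t/d_c)² = 3603 / (1.20)² = 2502.

2.50×10^3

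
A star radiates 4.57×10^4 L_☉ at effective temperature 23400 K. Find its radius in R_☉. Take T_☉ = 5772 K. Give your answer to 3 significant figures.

R/R_☉ = √(L/L_☉) / (T/T_☉)² = √(4.57×10^4) / (4.054)²
       = 213.8 / 16.44 = 13.01.

13.0 R_☉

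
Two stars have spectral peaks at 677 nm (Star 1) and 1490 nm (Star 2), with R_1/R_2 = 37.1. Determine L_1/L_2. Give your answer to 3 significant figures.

3.23×10^4

Wien's law gives T ∝ 1/λ_max, so T_1/T_2 = λ_2/λ_1 = 1490/677 = 2.201.
Then L ∝ R²T⁴ gives L_1/L_2 = (37.1)² × (2.201)⁴ = 1376 × 23.46 = 3.230×10^4.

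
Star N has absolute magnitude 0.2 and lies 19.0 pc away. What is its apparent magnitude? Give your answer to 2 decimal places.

m = M + 5 log₁₀(d/10 pc) = 0.2 + 5 log₁₀(19.0/10)
  = 0.2 + 5 × 0.279 = 0.2 + 1.39 = 1.59.

1.59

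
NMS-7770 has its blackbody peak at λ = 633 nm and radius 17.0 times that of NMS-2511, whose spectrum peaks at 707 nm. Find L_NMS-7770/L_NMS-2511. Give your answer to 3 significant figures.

Wien's law gives T ∝ 1/λ_max, so T_NMS-7770/T_NMS-2511 = λ_NMS-2511/λ_NMS-7770 = 707/633 = 1.117.
Then L ∝ R²T⁴ gives L_NMS-7770/L_NMS-2511 = (17.0)² × (1.117)⁴ = 289.0 × 1.556 = 449.7.

450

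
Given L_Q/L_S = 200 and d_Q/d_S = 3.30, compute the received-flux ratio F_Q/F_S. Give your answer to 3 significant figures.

18.4

F = L/(4πd²), so F_Q/F_S = (L_Q/L_S) / (d_Q/d_S)²
= 200 / (3.30)² = 200 / 10.89 = 18.37.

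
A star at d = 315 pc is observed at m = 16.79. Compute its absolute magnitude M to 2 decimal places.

9.30

M = m − 5 log₁₀(d/10 pc) = 16.79 − 5 log₁₀(315/10)
  = 16.79 − 5 × 1.498 = 16.79 − 7.49 = 9.30.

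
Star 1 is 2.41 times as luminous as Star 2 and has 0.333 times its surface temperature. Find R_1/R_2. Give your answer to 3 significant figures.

14.0

L ∝ R²T⁴ gives R ∝ √L / T², so
R_1/R_2 = √(2.41) / (0.333)² = 1.552 / 0.1109 = 14.00.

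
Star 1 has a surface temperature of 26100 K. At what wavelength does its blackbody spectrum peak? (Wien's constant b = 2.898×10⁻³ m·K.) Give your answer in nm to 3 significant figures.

λ_max = b/T = 2.898×10⁻³ / 26100 = 1.11×10^-7 m = 111.0 nm.

111 nm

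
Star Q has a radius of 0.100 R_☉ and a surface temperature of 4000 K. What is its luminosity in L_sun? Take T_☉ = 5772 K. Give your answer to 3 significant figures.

L/L_☉ = (R/R_☉)² (T/T_☉)⁴ = (0.100)² × (4000/5772)⁴
       = 0.01000 × (0.6930)⁴ = 0.01000 × 0.2306 = 0.002306.

0.00231 L_sun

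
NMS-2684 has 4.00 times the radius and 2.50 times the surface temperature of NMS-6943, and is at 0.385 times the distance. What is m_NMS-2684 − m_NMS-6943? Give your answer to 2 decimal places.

-9.06

L_NMS-2684/L_NMS-6943 = (4.00)²(2.50)⁴ = 625.0.
F_NMS-2684/F_NMS-6943 = (L_NMS-2684/L_NMS-6943)/(d_NMS-2684/d_NMS-6943)² = 625.0/0.1482 = 4217.
m_NMS-2684 − m_NMS-6943 = −2.5 log₁₀(4217) = -9.06.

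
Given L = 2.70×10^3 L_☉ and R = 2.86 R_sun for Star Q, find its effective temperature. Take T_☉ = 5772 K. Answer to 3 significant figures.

2.46×10^4 K

T/T_☉ = (L/L_☉)^(1/4) / (R/R_☉)^(1/2)
T = 5772 × (2.70×10^3)^(1/4) / √(2.86) = 5772 × 7.208 / 1.691 = 2.460×10^4 K.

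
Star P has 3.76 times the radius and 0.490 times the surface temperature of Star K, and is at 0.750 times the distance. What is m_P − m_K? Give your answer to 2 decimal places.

L_P/L_K = (3.76)²(0.490)⁴ = 0.8150.
F_P/F_K = (L_P/L_K)/(d_P/d_K)² = 0.8150/0.5625 = 1.449.
m_P − m_K = −2.5 log₁₀(1.449) = -0.40.

-0.40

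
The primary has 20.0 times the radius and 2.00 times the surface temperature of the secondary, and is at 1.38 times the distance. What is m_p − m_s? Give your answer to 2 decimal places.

-8.82

L_p/L_s = (20.0)²(2.00)⁴ = 6400.
F_p/F_s = (L_p/L_s)/(d_p/d_s)² = 6400/1.904 = 3361.
m_p − m_s = −2.5 log₁₀(3361) = -8.82.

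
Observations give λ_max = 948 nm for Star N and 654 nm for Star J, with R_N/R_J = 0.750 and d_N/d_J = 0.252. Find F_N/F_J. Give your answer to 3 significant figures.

Wien's law: T_N/T_J = λ_J/λ_N = 654/948 = 0.6899.
L_N/L_J = (R_N/R_J)²(T_N/T_J)⁴ = (0.750)²(0.6899)⁴ = 0.1274.
F_N/F_J = (L_N/L_J)/(d_N/d_J)² = 0.1274/(0.252)² = 2.006.

2.01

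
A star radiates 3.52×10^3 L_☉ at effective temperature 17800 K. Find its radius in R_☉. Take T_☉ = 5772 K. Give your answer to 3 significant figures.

R/R_☉ = √(L/L_☉) / (T/T_☉)² = √(3.52×10^3) / (3.084)²
       = 59.33 / 9.510 = 6.239.

6.24 R_☉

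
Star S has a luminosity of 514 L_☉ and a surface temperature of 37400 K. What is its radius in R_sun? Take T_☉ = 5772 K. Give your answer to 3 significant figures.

R/R_☉ = √(L/L_☉) / (T/T_☉)² = √(514) / (6.480)²
       = 22.67 / 41.98 = 0.5400.

0.540 R_sun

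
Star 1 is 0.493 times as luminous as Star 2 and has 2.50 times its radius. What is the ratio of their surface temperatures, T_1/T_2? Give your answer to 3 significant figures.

L ∝ R²T⁴ gives T ∝ (L/R²)^(1/4), so
T_1/T_2 = (0.493 / 2.50²)^(1/4) = (0.07888)^(1/4) = 0.5300.

0.530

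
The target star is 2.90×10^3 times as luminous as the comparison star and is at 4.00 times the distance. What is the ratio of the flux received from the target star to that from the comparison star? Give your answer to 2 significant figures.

F = L/(4πd²), so F_t/F_c = (L_t/L_c) / (d_t/d_c)²
= 2.90×10^3 / (4.00)² = 2.90×10^3 / 16.00 = 181.2.

1.8×10^2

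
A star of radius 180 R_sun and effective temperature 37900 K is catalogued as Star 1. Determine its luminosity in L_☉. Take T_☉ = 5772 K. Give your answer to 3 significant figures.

6.02×10^7 L_☉

L/L_☉ = (R/R_☉)² (T/T_☉)⁴ = (180)² × (37900/5772)⁴
       = 3.240×10^4 × (6.566)⁴ = 3.240×10^4 × 1859 = 6.023×10^7.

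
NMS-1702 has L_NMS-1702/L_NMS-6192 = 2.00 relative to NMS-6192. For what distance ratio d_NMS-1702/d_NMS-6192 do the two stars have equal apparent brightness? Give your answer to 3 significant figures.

Equal flux requires L_NMS-1702/d_NMS-1702² = L_NMS-6192/d_NMS-6192², so d_NMS-1702/d_NMS-6192 = √(L_NMS-1702/L_NMS-6192)
= √(2.00) = 1.414.

1.41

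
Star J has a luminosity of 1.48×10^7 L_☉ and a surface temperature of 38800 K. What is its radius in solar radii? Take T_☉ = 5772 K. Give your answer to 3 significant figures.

85.1 solar radii

R/R_☉ = √(L/L_☉) / (T/T_☉)² = √(1.48×10^7) / (6.722)²
       = 3847 / 45.19 = 85.14.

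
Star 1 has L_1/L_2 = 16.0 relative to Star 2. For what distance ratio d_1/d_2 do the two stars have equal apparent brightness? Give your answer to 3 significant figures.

4.00

Equal flux requires L_1/d_1² = L_2/d_2², so d_1/d_2 = √(L_1/L_2)
= √(16.0) = 4.000.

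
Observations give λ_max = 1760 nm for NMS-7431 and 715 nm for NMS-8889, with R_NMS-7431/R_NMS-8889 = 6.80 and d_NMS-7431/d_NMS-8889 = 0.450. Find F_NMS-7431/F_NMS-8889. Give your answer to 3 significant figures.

Wien's law: T_NMS-7431/T_NMS-8889 = λ_NMS-8889/λ_NMS-7431 = 715/1760 = 0.4062.
L_NMS-7431/L_NMS-8889 = (R_NMS-7431/R_NMS-8889)²(T_NMS-7431/T_NMS-8889)⁴ = (6.80)²(0.4062)⁴ = 1.259.
F_NMS-7431/F_NMS-8889 = (L_NMS-7431/L_NMS-8889)/(d_NMS-7431/d_NMS-8889)² = 1.259/(0.450)² = 6.220.

6.22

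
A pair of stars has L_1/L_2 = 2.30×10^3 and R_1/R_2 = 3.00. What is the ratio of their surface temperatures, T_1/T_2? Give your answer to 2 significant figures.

4.0

L ∝ R²T⁴ gives T ∝ (L/R²)^(1/4), so
T_1/T_2 = (2.30×10^3 / 3.00²)^(1/4) = (255.6)^(1/4) = 3.998.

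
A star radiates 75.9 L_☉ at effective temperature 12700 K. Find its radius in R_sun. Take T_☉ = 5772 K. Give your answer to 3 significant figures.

R/R_☉ = √(L/L_☉) / (T/T_☉)² = √(75.9) / (2.200)²
       = 8.712 / 4.841 = 1.800.

1.80 R_sun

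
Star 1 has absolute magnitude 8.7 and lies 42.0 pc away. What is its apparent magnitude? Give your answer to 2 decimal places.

m = M + 5 log₁₀(d/10 pc) = 8.7 + 5 log₁₀(42.0/10)
  = 8.7 + 5 × 0.623 = 8.7 + 3.12 = 11.82.

11.82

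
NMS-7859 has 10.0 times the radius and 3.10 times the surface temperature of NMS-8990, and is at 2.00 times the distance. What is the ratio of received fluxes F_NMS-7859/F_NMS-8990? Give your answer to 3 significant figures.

2.31×10^3

L_NMS-7859/L_NMS-8990 = (R_NMS-7859/R_NMS-8990)²(T_NMS-7859/T_NMS-8990)⁴ = (10.0)² × (3.10)⁴ = 9235.
F_NMS-7859/F_NMS-8990 = (L_NMS-7859/L_NMS-8990)/(d_NMS-7859/d_NMS-8990)² = 9235 / (2.00)² = 2309.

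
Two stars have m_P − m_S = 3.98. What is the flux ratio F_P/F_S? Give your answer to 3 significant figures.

F_P/F_S = 10^(−(m_P − m_S)/2.5) = 10^(-3.98/2.5) = 10^-1.592 = 0.02559.

0.0256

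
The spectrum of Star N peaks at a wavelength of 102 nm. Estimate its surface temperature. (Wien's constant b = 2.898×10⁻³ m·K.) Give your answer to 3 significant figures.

T = b/λ_max = 2.898×10⁻³ / (102×10⁻⁹) = 2.841×10^4 K.

2.84×10^4 K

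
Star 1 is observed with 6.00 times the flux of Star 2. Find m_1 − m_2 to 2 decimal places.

m_1 − m_2 = −2.5 log₁₀(F_1/F_2) = −2.5 log₁₀(6.00) = −2.5 × (0.778) = -1.945.

-1.95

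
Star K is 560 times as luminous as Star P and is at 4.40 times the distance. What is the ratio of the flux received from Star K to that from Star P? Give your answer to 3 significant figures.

28.9

F = L/(4πd²), so F_K/F_P = (L_K/L_P) / (d_K/d_P)²
= 560 / (4.40)² = 560 / 19.36 = 28.93.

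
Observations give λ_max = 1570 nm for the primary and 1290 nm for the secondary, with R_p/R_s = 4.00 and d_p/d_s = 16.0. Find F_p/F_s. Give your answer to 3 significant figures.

0.0285

Wien's law: T_p/T_s = λ_s/λ_p = 1290/1570 = 0.8217.
L_p/L_s = (R_p/R_s)²(T_p/T_s)⁴ = (4.00)²(0.8217)⁴ = 7.293.
F_p/F_s = (L_p/L_s)/(d_p/d_s)² = 7.293/(16.0)² = 0.02849.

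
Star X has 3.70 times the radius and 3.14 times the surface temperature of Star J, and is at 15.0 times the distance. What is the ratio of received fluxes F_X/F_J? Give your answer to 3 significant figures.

L_X/L_J = (R_X/R_J)²(T_X/T_J)⁴ = (3.70)² × (3.14)⁴ = 1331.
F_X/F_J = (L_X/L_J)/(d_X/d_J)² = 1331 / (15.0)² = 5.915.

5.91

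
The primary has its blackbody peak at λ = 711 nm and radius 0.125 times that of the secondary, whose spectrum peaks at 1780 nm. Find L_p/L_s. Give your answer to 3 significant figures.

0.614

Wien's law gives T ∝ 1/λ_max, so T_p/T_s = λ_s/λ_p = 1780/711 = 2.504.
Then L ∝ R²T⁴ gives L_p/L_s = (0.125)² × (2.504)⁴ = 0.01562 × 39.28 = 0.6138.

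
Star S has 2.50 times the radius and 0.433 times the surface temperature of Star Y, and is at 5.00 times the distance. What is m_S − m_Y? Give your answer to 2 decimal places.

L_S/L_Y = (2.50)²(0.433)⁴ = 0.2197.
F_S/F_Y = (L_S/L_Y)/(d_S/d_Y)² = 0.2197/25.00 = 0.008788.
m_S − m_Y = −2.5 log₁₀(0.008788) = 5.14.

5.14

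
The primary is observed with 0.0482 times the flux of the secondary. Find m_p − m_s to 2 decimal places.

3.29

m_p − m_s = −2.5 log₁₀(F_p/F_s) = −2.5 log₁₀(0.0482) = −2.5 × (-1.317) = 3.292.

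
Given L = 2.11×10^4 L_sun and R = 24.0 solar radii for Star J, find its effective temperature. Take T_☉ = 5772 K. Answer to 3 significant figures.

T/T_☉ = (L/L_☉)^(1/4) / (R/R_☉)^(1/2)
T = 5772 × (2.11×10^4)^(1/4) / √(24.0) = 5772 × 12.05 / 4.899 = 1.420×10^4 K.

1.42×10^4 K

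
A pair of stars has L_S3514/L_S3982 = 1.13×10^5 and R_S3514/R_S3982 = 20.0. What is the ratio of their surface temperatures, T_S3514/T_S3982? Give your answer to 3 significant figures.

4.10

L ∝ R²T⁴ gives T ∝ (L/R²)^(1/4), so
T_S3514/T_S3982 = (1.13×10^5 / 20.0²)^(1/4) = (282.5)^(1/4) = 4.100.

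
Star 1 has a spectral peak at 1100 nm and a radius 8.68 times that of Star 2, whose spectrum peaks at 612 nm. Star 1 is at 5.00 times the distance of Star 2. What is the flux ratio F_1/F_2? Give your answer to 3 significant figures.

0.289

Wien's law: T_1/T_2 = λ_2/λ_1 = 612/1100 = 0.5564.
L_1/L_2 = (R_1/R_2)²(T_1/T_2)⁴ = (8.68)²(0.5564)⁴ = 7.219.
F_1/F_2 = (L_1/L_2)/(d_1/d_2)² = 7.219/(5.00)² = 0.2888.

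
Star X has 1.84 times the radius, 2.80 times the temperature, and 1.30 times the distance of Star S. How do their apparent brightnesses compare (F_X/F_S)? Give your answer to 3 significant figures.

123

L_X/L_S = (R_X/R_S)²(T_X/T_S)⁴ = (1.84)² × (2.80)⁴ = 208.1.
F_X/F_S = (L_X/L_S)/(d_X/d_S)² = 208.1 / (1.30)² = 123.1.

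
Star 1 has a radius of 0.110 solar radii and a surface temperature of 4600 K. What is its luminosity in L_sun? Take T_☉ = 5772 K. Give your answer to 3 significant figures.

L/L_☉ = (R/R_☉)² (T/T_☉)⁴ = (0.110)² × (4600/5772)⁴
       = 0.01210 × (0.7970)⁴ = 0.01210 × 0.4034 = 0.004881.

0.00488 L_sun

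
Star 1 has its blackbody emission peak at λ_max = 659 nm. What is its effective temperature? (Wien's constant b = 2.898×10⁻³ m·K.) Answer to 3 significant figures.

4.40×10^3 K

T = b/λ_max = 2.898×10⁻³ / (659×10⁻⁹) = 4398 K.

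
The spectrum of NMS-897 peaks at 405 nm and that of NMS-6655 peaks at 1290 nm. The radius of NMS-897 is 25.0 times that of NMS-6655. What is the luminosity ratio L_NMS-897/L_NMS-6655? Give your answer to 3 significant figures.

6.43×10^4

Wien's law gives T ∝ 1/λ_max, so T_NMS-897/T_NMS-6655 = λ_NMS-6655/λ_NMS-897 = 1290/405 = 3.185.
Then L ∝ R²T⁴ gives L_NMS-897/L_NMS-6655 = (25.0)² × (3.185)⁴ = 625.0 × 102.9 = 6.433×10^4.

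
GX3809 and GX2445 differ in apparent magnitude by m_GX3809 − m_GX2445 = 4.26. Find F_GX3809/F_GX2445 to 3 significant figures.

0.0198

F_GX3809/F_GX2445 = 10^(−(m_GX3809 − m_GX2445)/2.5) = 10^(-4.26/2.5) = 10^-1.704 = 0.01977.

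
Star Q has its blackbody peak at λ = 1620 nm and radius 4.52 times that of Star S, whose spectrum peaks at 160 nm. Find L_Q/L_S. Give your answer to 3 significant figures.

Wien's law gives T ∝ 1/λ_max, so T_Q/T_S = λ_S/λ_Q = 160/1620 = 0.09877.
Then L ∝ R²T⁴ gives L_Q/L_S = (4.52)² × (0.09877)⁴ = 20.43 × 9.515×10^-5 = 0.001944.

0.00194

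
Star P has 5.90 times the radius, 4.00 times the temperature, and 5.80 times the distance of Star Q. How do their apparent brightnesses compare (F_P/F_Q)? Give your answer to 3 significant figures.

265

L_P/L_Q = (R_P/R_Q)²(T_P/T_Q)⁴ = (5.90)² × (4.00)⁴ = 8911.
F_P/F_Q = (L_P/L_Q)/(d_P/d_Q)² = 8911 / (5.80)² = 264.9.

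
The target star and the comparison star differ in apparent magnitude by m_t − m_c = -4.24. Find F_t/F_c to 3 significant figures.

F_t/F_c = 10^(−(m_t − m_c)/2.5) = 10^(4.24/2.5) = 10^1.696 = 49.66.

49.7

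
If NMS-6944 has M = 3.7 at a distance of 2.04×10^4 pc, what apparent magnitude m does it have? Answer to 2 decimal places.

20.25

m = M + 5 log₁₀(d/10 pc) = 3.7 + 5 log₁₀(2.04×10^4/10)
  = 3.7 + 5 × 3.310 = 3.7 + 16.55 = 20.25.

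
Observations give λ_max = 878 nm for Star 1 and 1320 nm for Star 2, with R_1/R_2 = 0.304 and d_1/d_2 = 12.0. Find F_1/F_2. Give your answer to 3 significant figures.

0.00328

Wien's law: T_1/T_2 = λ_2/λ_1 = 1320/878 = 1.503.
L_1/L_2 = (R_1/R_2)²(T_1/T_2)⁴ = (0.304)²(1.503)⁴ = 0.4721.
F_1/F_2 = (L_1/L_2)/(d_1/d_2)² = 0.4721/(12.0)² = 0.003279.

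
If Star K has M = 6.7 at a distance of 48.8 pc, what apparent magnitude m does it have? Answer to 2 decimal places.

m = M + 5 log₁₀(d/10 pc) = 6.7 + 5 log₁₀(48.8/10)
  = 6.7 + 5 × 0.688 = 6.7 + 3.44 = 10.14.

10.14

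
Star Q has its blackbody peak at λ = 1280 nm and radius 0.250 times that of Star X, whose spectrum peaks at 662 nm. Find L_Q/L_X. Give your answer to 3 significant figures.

Wien's law gives T ∝ 1/λ_max, so T_Q/T_X = λ_X/λ_Q = 662/1280 = 0.5172.
Then L ∝ R²T⁴ gives L_Q/L_X = (0.250)² × (0.5172)⁴ = 0.06250 × 0.07155 = 0.004472.

0.00447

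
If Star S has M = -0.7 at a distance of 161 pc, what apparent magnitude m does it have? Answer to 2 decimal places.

5.33

m = M + 5 log₁₀(d/10 pc) = -0.7 + 5 log₁₀(161/10)
  = -0.7 + 5 × 1.207 = -0.7 + 6.03 = 5.33.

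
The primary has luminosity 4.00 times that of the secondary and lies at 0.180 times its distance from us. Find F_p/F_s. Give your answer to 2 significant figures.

F = L/(4πd²), so F_p/F_s = (L_p/L_s) / (d_p/d_s)²
= 4.00 / (0.180)² = 4.00 / 0.03240 = 123.5.

1.2×10^2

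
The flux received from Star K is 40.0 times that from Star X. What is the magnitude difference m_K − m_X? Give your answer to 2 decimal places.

-4.01

m_K − m_X = −2.5 log₁₀(F_K/F_X) = −2.5 log₁₀(40.0) = −2.5 × (1.602) = -4.005.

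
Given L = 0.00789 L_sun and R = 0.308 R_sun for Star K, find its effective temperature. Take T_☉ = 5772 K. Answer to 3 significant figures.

3.10×10^3 K

T/T_☉ = (L/L_☉)^(1/4) / (R/R_☉)^(1/2)
T = 5772 × (0.00789)^(1/4) / √(0.308) = 5772 × 0.2980 / 0.5550 = 3100 K.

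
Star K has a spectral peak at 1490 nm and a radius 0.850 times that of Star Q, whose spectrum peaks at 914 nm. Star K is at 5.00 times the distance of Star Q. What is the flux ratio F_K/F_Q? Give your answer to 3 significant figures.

Wien's law: T_K/T_Q = λ_Q/λ_K = 914/1490 = 0.6134.
L_K/L_Q = (R_K/R_Q)²(T_K/T_Q)⁴ = (0.850)²(0.6134)⁴ = 0.1023.
F_K/F_Q = (L_K/L_Q)/(d_K/d_Q)² = 0.1023/(5.00)² = 0.004092.

0.00409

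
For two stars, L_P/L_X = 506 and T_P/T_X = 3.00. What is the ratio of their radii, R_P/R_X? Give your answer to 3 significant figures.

2.50

L ∝ R²T⁴ gives R ∝ √L / T², so
R_P/R_X = √(506) / (3.00)² = 22.49 / 9.000 = 2.499.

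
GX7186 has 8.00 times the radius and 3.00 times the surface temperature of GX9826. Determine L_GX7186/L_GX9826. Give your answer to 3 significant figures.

5.18×10^3

From the Stefan–Boltzmann law, L ∝ R²T⁴, so
L_GX7186/L_GX9826 = (R_GX7186/R_GX9826)² (T_GX7186/T_GX9826)⁴ = (8.00)² × (3.00)⁴ = 64.00 × 81.00 = 5184.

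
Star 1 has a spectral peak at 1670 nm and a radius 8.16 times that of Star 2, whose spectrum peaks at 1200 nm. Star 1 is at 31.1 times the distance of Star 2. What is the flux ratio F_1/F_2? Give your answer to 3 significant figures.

0.0184

Wien's law: T_1/T_2 = λ_2/λ_1 = 1200/1670 = 0.7186.
L_1/L_2 = (R_1/R_2)²(T_1/T_2)⁴ = (8.16)²(0.7186)⁴ = 17.75.
F_1/F_2 = (L_1/L_2)/(d_1/d_2)² = 17.75/(31.1)² = 0.01835.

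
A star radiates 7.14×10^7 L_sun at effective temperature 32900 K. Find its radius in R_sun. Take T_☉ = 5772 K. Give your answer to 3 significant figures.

R/R_☉ = √(L/L_☉) / (T/T_☉)² = √(7.14×10^7) / (5.700)²
       = 8450 / 32.49 = 260.1.

260 R_sun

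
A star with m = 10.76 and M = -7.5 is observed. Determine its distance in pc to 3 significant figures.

4.49×10^4 pc

m − M = 5 log₁₀(d/10 pc)
10.76 − (-7.5) = 18.26 = 5 log₁₀(d/10)
d = 10 × 10^(18.26/5) = 10 × 10^3.652 = 4.487×10^4 pc.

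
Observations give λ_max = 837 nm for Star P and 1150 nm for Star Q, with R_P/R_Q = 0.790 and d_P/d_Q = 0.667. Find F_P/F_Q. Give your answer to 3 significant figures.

Wien's law: T_P/T_Q = λ_Q/λ_P = 1150/837 = 1.374.
L_P/L_Q = (R_P/R_Q)²(T_P/T_Q)⁴ = (0.790)²(1.374)⁴ = 2.224.
F_P/F_Q = (L_P/L_Q)/(d_P/d_Q)² = 2.224/(0.667)² = 4.999.

5.00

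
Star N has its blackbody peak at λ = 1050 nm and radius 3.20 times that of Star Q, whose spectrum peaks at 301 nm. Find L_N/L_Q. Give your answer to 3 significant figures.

0.0692

Wien's law gives T ∝ 1/λ_max, so T_N/T_Q = λ_Q/λ_N = 301/1050 = 0.2867.
Then L ∝ R²T⁴ gives L_N/L_Q = (3.20)² × (0.2867)⁴ = 10.24 × 0.006753 = 0.06915.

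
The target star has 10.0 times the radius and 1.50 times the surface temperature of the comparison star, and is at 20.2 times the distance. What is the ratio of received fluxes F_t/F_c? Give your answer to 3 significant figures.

L_t/L_c = (R_t/R_c)²(T_t/T_c)⁴ = (10.0)² × (1.50)⁴ = 506.2.
F_t/F_c = (L_t/L_c)/(d_t/d_c)² = 506.2 / (20.2)² = 1.241.

1.24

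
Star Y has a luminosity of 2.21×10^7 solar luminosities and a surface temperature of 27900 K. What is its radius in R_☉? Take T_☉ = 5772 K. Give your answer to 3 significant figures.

R/R_☉ = √(L/L_☉) / (T/T_☉)² = √(2.21×10^7) / (4.834)²
       = 4701 / 23.36 = 201.2.

201 R_☉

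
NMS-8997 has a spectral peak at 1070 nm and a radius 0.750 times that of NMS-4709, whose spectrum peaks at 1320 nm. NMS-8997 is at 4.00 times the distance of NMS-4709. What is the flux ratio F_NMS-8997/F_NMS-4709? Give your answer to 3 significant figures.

Wien's law: T_NMS-8997/T_NMS-4709 = λ_NMS-4709/λ_NMS-8997 = 1320/1070 = 1.234.
L_NMS-8997/L_NMS-4709 = (R_NMS-8997/R_NMS-4709)²(T_NMS-8997/T_NMS-4709)⁴ = (0.750)²(1.234)⁴ = 1.303.
F_NMS-8997/F_NMS-4709 = (L_NMS-8997/L_NMS-4709)/(d_NMS-8997/d_NMS-4709)² = 1.303/(4.00)² = 0.08143.

0.0814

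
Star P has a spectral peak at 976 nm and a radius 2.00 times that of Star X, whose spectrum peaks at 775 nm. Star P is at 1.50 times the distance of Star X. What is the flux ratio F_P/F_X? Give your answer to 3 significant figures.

0.707

Wien's law: T_P/T_X = λ_X/λ_P = 775/976 = 0.7941.
L_P/L_X = (R_P/R_X)²(T_P/T_X)⁴ = (2.00)²(0.7941)⁴ = 1.590.
F_P/F_X = (L_P/L_X)/(d_P/d_X)² = 1.590/(1.50)² = 0.7068.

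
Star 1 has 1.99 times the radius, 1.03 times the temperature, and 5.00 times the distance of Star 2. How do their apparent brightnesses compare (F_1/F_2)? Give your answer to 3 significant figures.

L_1/L_2 = (R_1/R_2)²(T_1/T_2)⁴ = (1.99)² × (1.03)⁴ = 4.457.
F_1/F_2 = (L_1/L_2)/(d_1/d_2)² = 4.457 / (5.00)² = 0.1783.

0.178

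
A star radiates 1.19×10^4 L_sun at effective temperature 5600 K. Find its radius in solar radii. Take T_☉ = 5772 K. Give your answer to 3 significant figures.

R/R_☉ = √(L/L_☉) / (T/T_☉)² = √(1.19×10^4) / (0.9702)²
       = 109.1 / 0.9413 = 115.9.

116 solar radii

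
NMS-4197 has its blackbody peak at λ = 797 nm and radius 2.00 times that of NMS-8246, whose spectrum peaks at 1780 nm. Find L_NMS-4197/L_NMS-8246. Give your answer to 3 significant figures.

Wien's law gives T ∝ 1/λ_max, so T_NMS-4197/T_NMS-8246 = λ_NMS-8246/λ_NMS-4197 = 1780/797 = 2.233.
Then L ∝ R²T⁴ gives L_NMS-4197/L_NMS-8246 = (2.00)² × (2.233)⁴ = 4.000 × 24.88 = 99.52.

99.5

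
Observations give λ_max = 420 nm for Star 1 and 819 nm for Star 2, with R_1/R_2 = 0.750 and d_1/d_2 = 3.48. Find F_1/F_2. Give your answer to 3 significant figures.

0.672

Wien's law: T_1/T_2 = λ_2/λ_1 = 819/420 = 1.950.
L_1/L_2 = (R_1/R_2)²(T_1/T_2)⁴ = (0.750)²(1.950)⁴ = 8.133.
F_1/F_2 = (L_1/L_2)/(d_1/d_2)² = 8.133/(3.48)² = 0.6716.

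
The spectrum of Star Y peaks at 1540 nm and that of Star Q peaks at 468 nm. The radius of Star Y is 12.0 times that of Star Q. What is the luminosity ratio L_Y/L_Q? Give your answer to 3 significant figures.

Wien's law gives T ∝ 1/λ_max, so T_Y/T_Q = λ_Q/λ_Y = 468/1540 = 0.3039.
Then L ∝ R²T⁴ gives L_Y/L_Q = (12.0)² × (0.3039)⁴ = 144.0 × 0.008529 = 1.228.

1.23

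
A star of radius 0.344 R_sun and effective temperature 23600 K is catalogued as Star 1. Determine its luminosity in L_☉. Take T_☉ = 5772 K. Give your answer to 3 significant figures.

33.1 L_☉

L/L_☉ = (R/R_☉)² (T/T_☉)⁴ = (0.344)² × (23600/5772)⁴
       = 0.1183 × (4.089)⁴ = 0.1183 × 279.5 = 33.07.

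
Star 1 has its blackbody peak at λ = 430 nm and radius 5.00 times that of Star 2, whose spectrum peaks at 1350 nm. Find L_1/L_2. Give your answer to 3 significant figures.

Wien's law gives T ∝ 1/λ_max, so T_1/T_2 = λ_2/λ_1 = 1350/430 = 3.140.
Then L ∝ R²T⁴ gives L_1/L_2 = (5.00)² × (3.140)⁴ = 25.00 × 97.15 = 2429.

2.43×10^3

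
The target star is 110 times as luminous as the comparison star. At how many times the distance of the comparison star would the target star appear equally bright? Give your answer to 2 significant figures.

Equal flux requires L_t/d_t² = L_c/d_c², so d_t/d_c = √(L_t/L_c)
= √(110) = 10.49.

10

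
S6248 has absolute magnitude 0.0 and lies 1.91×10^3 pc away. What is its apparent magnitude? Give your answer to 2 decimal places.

m = M + 5 log₁₀(d/10 pc) = 0.0 + 5 log₁₀(1.91×10^3/10)
  = 0.0 + 5 × 2.281 = 0.0 + 11.41 = 11.41.

11.41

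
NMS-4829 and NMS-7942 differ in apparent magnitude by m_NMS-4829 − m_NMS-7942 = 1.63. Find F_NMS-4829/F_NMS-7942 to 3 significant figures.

F_NMS-4829/F_NMS-7942 = 10^(−(m_NMS-4829 − m_NMS-7942)/2.5) = 10^(-1.63/2.5) = 10^-0.652 = 0.2228.

0.223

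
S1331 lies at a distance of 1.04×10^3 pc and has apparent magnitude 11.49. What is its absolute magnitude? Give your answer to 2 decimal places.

M = m − 5 log₁₀(d/10 pc) = 11.49 − 5 log₁₀(1.04×10^3/10)
  = 11.49 − 5 × 2.017 = 11.49 − 10.09 = 1.40.

1.40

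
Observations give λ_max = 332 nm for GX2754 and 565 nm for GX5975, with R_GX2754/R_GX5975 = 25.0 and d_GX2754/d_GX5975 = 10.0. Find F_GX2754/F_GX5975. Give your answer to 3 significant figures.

52.4

Wien's law: T_GX2754/T_GX5975 = λ_GX5975/λ_GX2754 = 565/332 = 1.702.
L_GX2754/L_GX5975 = (R_GX2754/R_GX5975)²(T_GX2754/T_GX5975)⁴ = (25.0)²(1.702)⁴ = 5242.
F_GX2754/F_GX5975 = (L_GX2754/L_GX5975)/(d_GX2754/d_GX5975)² = 5242/(10.0)² = 52.42.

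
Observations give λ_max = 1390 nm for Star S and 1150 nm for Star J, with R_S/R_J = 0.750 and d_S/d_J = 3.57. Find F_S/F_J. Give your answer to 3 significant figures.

0.0207

Wien's law: T_S/T_J = λ_J/λ_S = 1150/1390 = 0.8273.
L_S/L_J = (R_S/R_J)²(T_S/T_J)⁴ = (0.750)²(0.8273)⁴ = 0.2635.
F_S/F_J = (L_S/L_J)/(d_S/d_J)² = 0.2635/(3.57)² = 0.02068.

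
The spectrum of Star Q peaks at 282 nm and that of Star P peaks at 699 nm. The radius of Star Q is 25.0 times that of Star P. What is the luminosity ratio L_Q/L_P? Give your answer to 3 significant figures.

2.36×10^4

Wien's law gives T ∝ 1/λ_max, so T_Q/T_P = λ_P/λ_Q = 699/282 = 2.479.
Then L ∝ R²T⁴ gives L_Q/L_P = (25.0)² × (2.479)⁴ = 625.0 × 37.75 = 2.359×10^4.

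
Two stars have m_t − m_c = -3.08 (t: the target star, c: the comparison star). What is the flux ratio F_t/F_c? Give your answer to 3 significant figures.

F_t/F_c = 10^(−(m_t − m_c)/2.5) = 10^(3.08/2.5) = 10^1.232 = 17.06.

17.1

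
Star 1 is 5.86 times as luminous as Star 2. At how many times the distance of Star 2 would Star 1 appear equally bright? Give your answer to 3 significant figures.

Equal flux requires L_1/d_1² = L_2/d_2², so d_1/d_2 = √(L_1/L_2)
= √(5.86) = 2.421.

2.42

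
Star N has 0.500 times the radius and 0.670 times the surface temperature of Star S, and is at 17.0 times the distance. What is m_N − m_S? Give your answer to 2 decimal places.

9.40

L_N/L_S = (0.500)²(0.670)⁴ = 0.05038.
F_N/F_S = (L_N/L_S)/(d_N/d_S)² = 0.05038/289.0 = 1.743×10^-4.
m_N − m_S = −2.5 log₁₀(1.743×10^-4) = 9.40.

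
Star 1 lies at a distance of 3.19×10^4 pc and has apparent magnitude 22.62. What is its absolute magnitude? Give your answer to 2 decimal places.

M = m − 5 log₁₀(d/10 pc) = 22.62 − 5 log₁₀(3.19×10^4/10)
  = 22.62 − 5 × 3.504 = 22.62 − 17.52 = 5.10.

5.10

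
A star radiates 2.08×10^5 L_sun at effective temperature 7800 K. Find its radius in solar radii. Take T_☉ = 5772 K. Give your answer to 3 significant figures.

R/R_☉ = √(L/L_☉) / (T/T_☉)² = √(2.08×10^5) / (1.351)²
       = 456.1 / 1.826 = 249.7.

250 solar radii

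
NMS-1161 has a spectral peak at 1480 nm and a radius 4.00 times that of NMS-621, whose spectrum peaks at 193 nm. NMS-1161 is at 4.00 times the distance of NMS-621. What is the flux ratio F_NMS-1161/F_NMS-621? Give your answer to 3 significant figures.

2.89×10^-4

Wien's law: T_NMS-1161/T_NMS-621 = λ_NMS-621/λ_NMS-1161 = 193/1480 = 0.1304.
L_NMS-1161/L_NMS-621 = (R_NMS-1161/R_NMS-621)²(T_NMS-1161/T_NMS-621)⁴ = (4.00)²(0.1304)⁴ = 0.004627.
F_NMS-1161/F_NMS-621 = (L_NMS-1161/L_NMS-621)/(d_NMS-1161/d_NMS-621)² = 0.004627/(4.00)² = 2.892×10^-4.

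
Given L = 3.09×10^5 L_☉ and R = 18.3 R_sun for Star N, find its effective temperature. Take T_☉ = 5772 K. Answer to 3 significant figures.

3.18×10^4 K

T/T_☉ = (L/L_☉)^(1/4) / (R/R_☉)^(1/2)
T = 5772 × (3.09×10^5)^(1/4) / √(18.3) = 5772 × 23.58 / 4.278 = 3.181×10^4 K.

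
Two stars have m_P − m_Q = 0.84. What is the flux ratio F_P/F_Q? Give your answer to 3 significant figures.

F_P/F_Q = 10^(−(m_P − m_Q)/2.5) = 10^(-0.84/2.5) = 10^-0.336 = 0.4613.

0.461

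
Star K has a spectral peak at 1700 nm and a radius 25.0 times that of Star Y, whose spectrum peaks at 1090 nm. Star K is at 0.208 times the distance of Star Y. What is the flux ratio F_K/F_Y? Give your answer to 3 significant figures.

2.44×10^3

Wien's law: T_K/T_Y = λ_Y/λ_K = 1090/1700 = 0.6412.
L_K/L_Y = (R_K/R_Y)²(T_K/T_Y)⁴ = (25.0)²(0.6412)⁴ = 105.6.
F_K/F_Y = (L_K/L_Y)/(d_K/d_Y)² = 105.6/(0.208)² = 2442.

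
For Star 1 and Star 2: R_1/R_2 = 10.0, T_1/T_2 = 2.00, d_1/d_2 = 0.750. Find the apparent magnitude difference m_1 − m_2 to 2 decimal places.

L_1/L_2 = (10.0)²(2.00)⁴ = 1600.
F_1/F_2 = (L_1/L_2)/(d_1/d_2)² = 1600/0.5625 = 2844.
m_1 − m_2 = −2.5 log₁₀(2844) = -8.63.

-8.63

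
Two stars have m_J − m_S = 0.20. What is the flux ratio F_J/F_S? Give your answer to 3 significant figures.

0.832

F_J/F_S = 10^(−(m_J − m_S)/2.5) = 10^(-0.20/2.5) = 10^-0.080 = 0.8318.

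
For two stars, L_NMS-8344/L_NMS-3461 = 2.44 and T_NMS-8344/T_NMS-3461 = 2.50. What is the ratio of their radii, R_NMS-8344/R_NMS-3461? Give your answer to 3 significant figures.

L ∝ R²T⁴ gives R ∝ √L / T², so
R_NMS-8344/R_NMS-3461 = √(2.44) / (2.50)² = 1.562 / 6.250 = 0.2499.

0.250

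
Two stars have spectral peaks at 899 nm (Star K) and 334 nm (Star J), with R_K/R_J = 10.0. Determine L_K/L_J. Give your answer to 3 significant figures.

1.91

Wien's law gives T ∝ 1/λ_max, so T_K/T_J = λ_J/λ_K = 334/899 = 0.3715.
Then L ∝ R²T⁴ gives L_K/L_J = (10.0)² × (0.3715)⁴ = 100.0 × 0.01905 = 1.905.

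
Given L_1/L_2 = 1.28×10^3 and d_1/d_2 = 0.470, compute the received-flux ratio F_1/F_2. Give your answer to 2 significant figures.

5.8×10^3

F = L/(4πd²), so F_1/F_2 = (L_1/L_2) / (d_1/d_2)²
= 1.28×10^3 / (0.470)² = 1.28×10^3 / 0.2209 = 5794.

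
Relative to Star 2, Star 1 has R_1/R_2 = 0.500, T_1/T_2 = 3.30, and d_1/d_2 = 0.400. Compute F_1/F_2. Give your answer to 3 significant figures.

L_1/L_2 = (R_1/R_2)²(T_1/T_2)⁴ = (0.500)² × (3.30)⁴ = 29.65.
F_1/F_2 = (L_1/L_2)/(d_1/d_2)² = 29.65 / (0.400)² = 185.3.

185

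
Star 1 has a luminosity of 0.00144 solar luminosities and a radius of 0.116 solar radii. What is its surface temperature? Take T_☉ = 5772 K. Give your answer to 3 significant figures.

3.30×10^3 K

T/T_☉ = (L/L_☉)^(1/4) / (R/R_☉)^(1/2)
T = 5772 × (0.00144)^(1/4) / √(0.116) = 5772 × 0.1948 / 0.3406 = 3301 K.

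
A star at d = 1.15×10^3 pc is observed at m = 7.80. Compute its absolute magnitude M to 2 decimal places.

-2.50

M = m − 5 log₁₀(d/10 pc) = 7.80 − 5 log₁₀(1.15×10^3/10)
  = 7.80 − 5 × 2.061 = 7.80 − 10.30 = -2.50.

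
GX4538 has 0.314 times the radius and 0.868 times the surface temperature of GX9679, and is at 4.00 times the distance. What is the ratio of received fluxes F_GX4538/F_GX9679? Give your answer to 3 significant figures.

L_GX4538/L_GX9679 = (R_GX4538/R_GX9679)²(T_GX4538/T_GX9679)⁴ = (0.314)² × (0.868)⁴ = 0.05597.
F_GX4538/F_GX9679 = (L_GX4538/L_GX9679)/(d_GX4538/d_GX9679)² = 0.05597 / (4.00)² = 0.003498.

0.00350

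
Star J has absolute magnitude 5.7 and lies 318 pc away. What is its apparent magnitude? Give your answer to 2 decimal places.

13.21

m = M + 5 log₁₀(d/10 pc) = 5.7 + 5 log₁₀(318/10)
  = 5.7 + 5 × 1.502 = 5.7 + 7.51 = 13.21.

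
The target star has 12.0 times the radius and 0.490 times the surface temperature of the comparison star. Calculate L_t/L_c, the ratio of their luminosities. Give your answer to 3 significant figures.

8.30

From the Stefan–Boltzmann law, L ∝ R²T⁴, so
L_t/L_c = (R_t/R_c)² (T_t/T_c)⁴ = (12.0)² × (0.490)⁴ = 144.0 × 0.05765 = 8.301.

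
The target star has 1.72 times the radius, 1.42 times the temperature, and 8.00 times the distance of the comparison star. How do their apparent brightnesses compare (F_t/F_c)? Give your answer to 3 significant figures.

0.188

L_t/L_c = (R_t/R_c)²(T_t/T_c)⁴ = (1.72)² × (1.42)⁴ = 12.03.
F_t/F_c = (L_t/L_c)/(d_t/d_c)² = 12.03 / (8.00)² = 0.1879.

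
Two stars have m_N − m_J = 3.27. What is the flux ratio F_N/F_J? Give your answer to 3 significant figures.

F_N/F_J = 10^(−(m_N − m_J)/2.5) = 10^(-3.27/2.5) = 10^-1.308 = 0.04920.

0.0492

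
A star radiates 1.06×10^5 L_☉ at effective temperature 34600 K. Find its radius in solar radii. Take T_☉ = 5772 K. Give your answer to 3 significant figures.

9.06 solar radii

R/R_☉ = √(L/L_☉) / (T/T_☉)² = √(1.06×10^5) / (5.994)²
       = 325.6 / 35.93 = 9.061.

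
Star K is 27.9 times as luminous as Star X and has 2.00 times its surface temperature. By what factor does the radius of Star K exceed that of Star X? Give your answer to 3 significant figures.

1.32

L ∝ R²T⁴ gives R ∝ √L / T², so
R_K/R_X = √(27.9) / (2.00)² = 5.282 / 4.000 = 1.321.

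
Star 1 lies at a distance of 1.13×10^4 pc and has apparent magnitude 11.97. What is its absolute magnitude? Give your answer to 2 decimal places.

-3.30

M = m − 5 log₁₀(d/10 pc) = 11.97 − 5 log₁₀(1.13×10^4/10)
  = 11.97 − 5 × 3.053 = 11.97 − 15.27 = -3.30.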